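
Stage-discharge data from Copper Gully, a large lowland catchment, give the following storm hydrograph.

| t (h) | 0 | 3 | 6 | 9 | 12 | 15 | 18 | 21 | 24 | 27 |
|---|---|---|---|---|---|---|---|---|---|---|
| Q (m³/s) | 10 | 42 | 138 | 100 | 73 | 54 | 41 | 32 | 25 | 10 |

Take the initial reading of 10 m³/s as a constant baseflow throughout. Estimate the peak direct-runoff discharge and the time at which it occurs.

Q_p = 128.0 m³/s at t = 6 h

Subtracting baseflow gives direct-runoff ordinates: 0.0, 32.0, 128.0, 90.0, 63.0, 44.0, 31.0, 22.0, 15.0, 0.0 m³/s.
The maximum is 128.0 m³/s, occurring at the reading for t = 6 h.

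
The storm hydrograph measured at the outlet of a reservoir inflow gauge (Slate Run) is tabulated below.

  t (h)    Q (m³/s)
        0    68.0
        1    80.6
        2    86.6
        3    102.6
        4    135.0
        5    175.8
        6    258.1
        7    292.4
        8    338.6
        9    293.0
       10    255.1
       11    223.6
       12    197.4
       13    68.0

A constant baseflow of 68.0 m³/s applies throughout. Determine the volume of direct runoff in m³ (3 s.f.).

V ≈ 5.84 × 10^6 m³

Direct-runoff ordinates (Q − Q_b): 0.0, 12.6, 18.6, 34.6, 67.0, 107.8, 190.1, 224.4, 270.6, 225.0, 187.1, 155.6, 129.4, 0.0 m³/s.
ΣQ_DR = 1623 m³/s.
With Δt = 1 h = 3600 s, V = ΣQ_DR · Δt = 1623 × 3600 = 5.84 × 10^6 m³.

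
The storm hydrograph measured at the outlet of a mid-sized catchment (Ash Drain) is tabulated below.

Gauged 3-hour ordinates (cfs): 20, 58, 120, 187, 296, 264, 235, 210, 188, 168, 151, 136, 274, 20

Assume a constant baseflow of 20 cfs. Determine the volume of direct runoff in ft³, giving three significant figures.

Direct-runoff ordinates (Q − Q_b): 0.0, 38.0, 100.0, 167.0, 276.0, 244.0, 215.0, 190.0, 168.0, 148.0, 131.0, 116.0, 254.0, 0.0 cfs.
ΣQ_DR = 2047 cfs.
With Δt = 3 h = 10800 s, V = ΣQ_DR · Δt = 2047 × 10800 = 2.21 × 10^7 ft³.

V ≈ 2.21 × 10^7 ft³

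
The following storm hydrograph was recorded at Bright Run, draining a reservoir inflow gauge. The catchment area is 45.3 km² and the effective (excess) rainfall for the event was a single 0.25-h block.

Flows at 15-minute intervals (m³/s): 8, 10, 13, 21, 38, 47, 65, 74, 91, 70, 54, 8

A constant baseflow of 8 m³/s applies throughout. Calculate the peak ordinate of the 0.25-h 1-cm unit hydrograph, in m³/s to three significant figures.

Direct runoff: 0.0, 2.0, 5.0, 13.0, 30.0, 39.0, 57.0, 66.0, 83.0, 62.0, 46.0, 0.0 m³/s; ΣQ_DR = 403.0 m³/s, peak = 83.0 m³/s.
Runoff depth d = ΣQ_DR·Δt / A = 403.0 × 900 / (45.3 km²) = 8.007 mm.
The 1-cm UH is the DRH scaled by (10 mm)/d, so U_p = 83.0 × 10/8.007 = 104 m³/s.

U_p ≈ 104 m³/s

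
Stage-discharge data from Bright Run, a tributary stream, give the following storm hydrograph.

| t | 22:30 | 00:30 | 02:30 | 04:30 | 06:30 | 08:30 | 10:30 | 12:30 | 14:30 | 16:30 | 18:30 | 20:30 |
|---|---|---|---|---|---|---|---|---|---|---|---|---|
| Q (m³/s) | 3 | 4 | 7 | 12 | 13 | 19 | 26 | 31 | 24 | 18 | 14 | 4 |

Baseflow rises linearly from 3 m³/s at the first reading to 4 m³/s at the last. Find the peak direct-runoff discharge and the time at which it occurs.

Subtracting baseflow gives direct-runoff ordinates: 0.00, 0.91, 3.82, 8.73, 9.64, 15.55, 22.45, 27.36, 20.27, 14.18, 10.09, 0.00 m³/s.
The maximum is 27.36 m³/s, occurring at the reading for t = 12:30.

Q_p = 27.36 m³/s at t = 12:30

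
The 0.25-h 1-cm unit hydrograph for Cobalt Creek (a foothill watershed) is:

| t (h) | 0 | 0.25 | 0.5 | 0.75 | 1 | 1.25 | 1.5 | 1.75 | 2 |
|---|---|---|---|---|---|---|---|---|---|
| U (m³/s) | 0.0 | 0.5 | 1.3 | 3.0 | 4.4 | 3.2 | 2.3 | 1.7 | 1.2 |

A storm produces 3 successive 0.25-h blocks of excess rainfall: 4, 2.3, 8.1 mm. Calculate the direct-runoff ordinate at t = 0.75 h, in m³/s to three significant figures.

Q ≈ 1.90 m³/s

By discrete convolution, Q_j = Σ (P_i / 10 mm) · U_{j−i}.
At t = 0.75 h (j=3): Q = (4/10)·3.0 + (2.3/10)·1.3 + (8.1/10)·0.5 = 1.90 m³/s.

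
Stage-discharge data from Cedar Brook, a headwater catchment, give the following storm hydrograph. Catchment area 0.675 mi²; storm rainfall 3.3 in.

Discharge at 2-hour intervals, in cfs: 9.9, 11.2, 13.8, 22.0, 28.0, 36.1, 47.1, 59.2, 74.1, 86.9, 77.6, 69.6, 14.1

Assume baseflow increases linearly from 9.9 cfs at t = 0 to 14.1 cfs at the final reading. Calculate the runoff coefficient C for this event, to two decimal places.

ΣQ_DR = 393.6 cfs; V = ΣQ_DR·Δt = 2.834 × 10^6 ft³.
Runoff depth d = V / A = 1.807 in.
C = d / P = 1.807 / 3.3 = 0.55.

C ≈ 0.55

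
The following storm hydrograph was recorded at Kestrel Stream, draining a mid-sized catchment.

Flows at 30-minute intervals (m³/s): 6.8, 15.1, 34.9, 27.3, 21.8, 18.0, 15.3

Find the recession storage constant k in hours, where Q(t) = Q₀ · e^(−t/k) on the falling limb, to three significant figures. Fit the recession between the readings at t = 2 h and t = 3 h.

k ≈ 2.82 h

On the falling limb, Q drops from 21.8 to 15.3 m³/s between t = 2 h and t = 3 h (Δt = 1 h).
k = −Δt / ln(Q₂/Q₁) = −1 / ln(15.3/21.8) = 2.82 h.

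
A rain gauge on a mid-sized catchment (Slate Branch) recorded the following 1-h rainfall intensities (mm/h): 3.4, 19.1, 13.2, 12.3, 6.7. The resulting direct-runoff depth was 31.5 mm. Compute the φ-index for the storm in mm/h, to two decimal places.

Only the 4 blocks with intensity above φ contribute runoff: 19.1, 13.2, 12.3, 6.7 mm/h.
Σ(I−φ)·Δt = d  ⇒  (19.1+13.2+12.3+6.7 − 4φ)·1 = 31.5
φ = (51.30 − 31.5/1) / 4 = 4.95 mm/h.

φ ≈ 4.95 mm/h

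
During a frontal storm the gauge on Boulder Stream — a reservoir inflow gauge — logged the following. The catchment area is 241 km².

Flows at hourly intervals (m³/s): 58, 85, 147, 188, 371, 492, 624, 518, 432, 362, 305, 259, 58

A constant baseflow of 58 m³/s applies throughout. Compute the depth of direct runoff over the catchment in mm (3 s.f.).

Direct runoff: 0.0, 27.0, 89.0, 130.0, 313.0, 434.0, 566.0, 460.0, 374.0, 304.0, 247.0, 201.0, 0.0 m³/s; ΣQ_DR = 3145 m³/s.
V = ΣQ_DR · Δt = 3145 × 3600 s = 1.132 × 10^7 m³.
Over A = 241 km², depth = V / A = 47.0 mm.

d ≈ 47.0 mm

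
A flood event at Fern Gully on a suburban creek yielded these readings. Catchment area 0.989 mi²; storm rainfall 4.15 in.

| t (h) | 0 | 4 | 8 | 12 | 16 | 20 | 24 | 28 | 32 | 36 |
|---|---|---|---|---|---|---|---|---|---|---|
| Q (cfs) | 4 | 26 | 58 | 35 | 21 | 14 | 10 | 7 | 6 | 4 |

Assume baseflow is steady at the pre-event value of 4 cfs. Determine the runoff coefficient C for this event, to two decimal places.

C ≈ 0.22

ΣQ_DR = 145.0 cfs; V = ΣQ_DR·Δt = 2.088 × 10^6 ft³.
Runoff depth d = V / A = 0.9088 in.
C = d / P = 0.9088 / 4.15 = 0.22.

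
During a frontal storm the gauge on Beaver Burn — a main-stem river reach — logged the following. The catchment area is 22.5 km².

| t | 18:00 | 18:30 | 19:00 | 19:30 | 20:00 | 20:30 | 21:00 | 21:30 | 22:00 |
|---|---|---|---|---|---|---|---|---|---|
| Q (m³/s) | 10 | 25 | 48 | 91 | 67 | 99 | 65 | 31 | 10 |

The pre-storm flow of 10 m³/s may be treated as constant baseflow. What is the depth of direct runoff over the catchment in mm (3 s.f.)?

d ≈ 28.5 mm

Direct runoff: 0.0, 15.0, 38.0, 81.0, 57.0, 89.0, 55.0, 21.0, 0.0 m³/s; ΣQ_DR = 356.0 m³/s.
V = ΣQ_DR · Δt = 356.0 × 1800 s = 6.408 × 10^5 m³.
Over A = 22.5 km², depth = V / A = 28.5 mm.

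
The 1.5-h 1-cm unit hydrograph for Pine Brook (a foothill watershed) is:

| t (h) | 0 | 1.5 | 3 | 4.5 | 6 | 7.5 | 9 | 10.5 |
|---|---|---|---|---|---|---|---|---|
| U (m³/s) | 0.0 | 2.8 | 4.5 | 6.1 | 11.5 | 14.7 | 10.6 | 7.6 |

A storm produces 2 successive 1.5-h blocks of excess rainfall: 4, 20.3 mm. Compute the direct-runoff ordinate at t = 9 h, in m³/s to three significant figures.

By discrete convolution, Q_j = Σ (P_i / 10 mm) · U_{j−i}.
At t = 9 h (j=6): Q = (4/10)·10.6 + (20.3/10)·14.7 = 34.1 m³/s.

Q ≈ 34.1 m³/s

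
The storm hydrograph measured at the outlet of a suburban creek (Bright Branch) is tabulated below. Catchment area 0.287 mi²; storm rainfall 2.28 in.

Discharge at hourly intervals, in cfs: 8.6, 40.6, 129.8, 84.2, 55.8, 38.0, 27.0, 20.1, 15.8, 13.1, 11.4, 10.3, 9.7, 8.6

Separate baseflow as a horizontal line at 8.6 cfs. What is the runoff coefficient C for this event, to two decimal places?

ΣQ_DR = 352.6 cfs; V = ΣQ_DR·Δt = 1.269 × 10^6 ft³.
Runoff depth d = V / A = 1.904 in.
C = d / P = 1.904 / 2.28 = 0.83.

C ≈ 0.83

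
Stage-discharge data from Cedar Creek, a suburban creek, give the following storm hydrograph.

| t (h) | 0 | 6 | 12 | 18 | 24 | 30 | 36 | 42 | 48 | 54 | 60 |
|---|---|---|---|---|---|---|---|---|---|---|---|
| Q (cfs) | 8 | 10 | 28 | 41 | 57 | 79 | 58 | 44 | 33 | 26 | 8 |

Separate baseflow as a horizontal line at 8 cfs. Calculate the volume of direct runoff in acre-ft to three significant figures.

V ≈ 151 acre-ft

Direct-runoff ordinates (Q − Q_b): 0.0, 2.0, 20.0, 33.0, 49.0, 71.0, 50.0, 36.0, 25.0, 18.0, 0.0 cfs.
ΣQ_DR = 304.0 cfs.
With Δt = 6 h = 21600 s, V = ΣQ_DR · Δt = 304.0 × 21600 = 6.57 × 10^6 ft³ = 151 acre-ft.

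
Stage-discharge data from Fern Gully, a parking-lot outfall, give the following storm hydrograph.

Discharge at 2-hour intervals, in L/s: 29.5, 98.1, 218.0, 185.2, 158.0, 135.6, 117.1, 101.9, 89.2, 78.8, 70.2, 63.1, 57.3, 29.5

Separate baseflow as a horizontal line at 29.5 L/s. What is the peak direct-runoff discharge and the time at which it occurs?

Subtracting baseflow gives direct-runoff ordinates: 0.0, 68.6, 188.5, 155.7, 128.5, 106.1, 87.6, 72.4, 59.7, 49.3, 40.7, 33.6, 27.8, 0.0 L/s.
The maximum is 188.5 L/s, occurring at the reading for t = 4 h.

Q_p = 188.5 L/s at t = 4 h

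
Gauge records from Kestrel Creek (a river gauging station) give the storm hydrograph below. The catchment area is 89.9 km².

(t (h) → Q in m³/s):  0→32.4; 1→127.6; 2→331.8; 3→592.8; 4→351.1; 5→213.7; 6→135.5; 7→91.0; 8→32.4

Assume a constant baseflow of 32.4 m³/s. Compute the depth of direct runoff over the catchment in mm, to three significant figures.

Direct runoff: 0.0, 95.2, 299.4, 560.4, 318.7, 181.3, 103.1, 58.6, 0.0 m³/s; ΣQ_DR = 1617 m³/s.
V = ΣQ_DR · Δt = 1617 × 3600 s = 5.820 × 10^6 m³.
Over A = 89.9 km², depth = V / A = 64.7 mm.

d ≈ 64.7 mm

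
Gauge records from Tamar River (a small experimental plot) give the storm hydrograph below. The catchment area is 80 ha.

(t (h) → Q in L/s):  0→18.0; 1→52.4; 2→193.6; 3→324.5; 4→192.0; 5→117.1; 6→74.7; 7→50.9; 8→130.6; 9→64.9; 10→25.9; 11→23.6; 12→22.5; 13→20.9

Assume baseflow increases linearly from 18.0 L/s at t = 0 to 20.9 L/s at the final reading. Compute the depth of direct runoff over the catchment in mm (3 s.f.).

Direct runoff: 0.00, 34.18, 175.15, 305.83, 173.11, 97.98, 55.36, 31.34, 110.82, 44.89, 5.67, 3.15, 1.82, 0.00 L/s; ΣQ_DR = 1039 L/s.
V = ΣQ_DR · Δt = 1039 × 3600 s = 3.741 × 10^6 L.
Over A = 80 ha, depth = V / A = 4.68 mm.

d ≈ 4.68 mm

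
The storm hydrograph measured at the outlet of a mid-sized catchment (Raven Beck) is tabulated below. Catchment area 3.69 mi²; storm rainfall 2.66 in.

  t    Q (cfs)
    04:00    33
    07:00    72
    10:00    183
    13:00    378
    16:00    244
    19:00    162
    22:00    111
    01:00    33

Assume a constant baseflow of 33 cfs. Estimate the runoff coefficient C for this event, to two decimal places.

ΣQ_DR = 952.0 cfs; V = ΣQ_DR·Δt = 1.028 × 10^7 ft³.
Runoff depth d = V / A = 1.199 in.
C = d / P = 1.199 / 2.66 = 0.45.

C ≈ 0.45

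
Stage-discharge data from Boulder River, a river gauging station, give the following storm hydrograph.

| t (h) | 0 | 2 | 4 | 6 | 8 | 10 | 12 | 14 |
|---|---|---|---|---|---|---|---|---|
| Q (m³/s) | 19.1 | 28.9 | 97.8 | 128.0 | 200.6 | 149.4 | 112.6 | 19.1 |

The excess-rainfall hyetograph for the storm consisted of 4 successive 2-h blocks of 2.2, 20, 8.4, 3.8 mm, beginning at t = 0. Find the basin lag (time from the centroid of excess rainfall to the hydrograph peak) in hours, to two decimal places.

t_L ≈ 4.20 h

Centroid of excess rainfall: t_c = Σ P_i·t̄_i / ΣP_i = 3.8023 h (block centres at 1, 3, 5, 7 h).
Hydrograph peak occurs at t = 8 h, so basin lag t_L = 8 − 3.8023 = 4.20 h.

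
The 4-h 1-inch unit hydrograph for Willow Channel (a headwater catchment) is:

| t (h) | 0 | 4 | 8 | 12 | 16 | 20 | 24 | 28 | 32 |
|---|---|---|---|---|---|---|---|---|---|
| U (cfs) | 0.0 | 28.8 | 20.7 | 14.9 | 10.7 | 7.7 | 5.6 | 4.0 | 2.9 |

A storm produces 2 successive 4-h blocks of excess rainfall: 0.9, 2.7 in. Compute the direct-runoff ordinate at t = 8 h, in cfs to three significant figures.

Q ≈ 96.4 cfs

By discrete convolution, Q_j = Σ (P_i / 1 in) · U_{j−i}.
At t = 8 h (j=2): Q = (0.9/1)·20.7 + (2.7/1)·28.8 = 96.4 cfs.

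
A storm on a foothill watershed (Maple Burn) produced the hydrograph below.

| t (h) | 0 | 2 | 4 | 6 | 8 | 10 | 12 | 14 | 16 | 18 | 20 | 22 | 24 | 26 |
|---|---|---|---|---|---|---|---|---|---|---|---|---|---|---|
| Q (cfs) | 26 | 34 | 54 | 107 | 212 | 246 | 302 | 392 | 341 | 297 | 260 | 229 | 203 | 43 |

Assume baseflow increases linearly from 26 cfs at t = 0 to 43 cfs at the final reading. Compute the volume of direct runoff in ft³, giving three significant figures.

V ≈ 1.63 × 10^7 ft³

Direct-runoff ordinates (Q − Q_b): 0.00, 6.69, 25.38, 77.08, 180.77, 213.46, 268.15, 356.85, 304.54, 259.23, 220.92, 188.62, 161.31, 0.00 cfs.
ΣQ_DR = 2263 cfs.
With Δt = 2 h = 7200 s, V = ΣQ_DR · Δt = 2263 × 7200 = 1.63 × 10^7 ft³.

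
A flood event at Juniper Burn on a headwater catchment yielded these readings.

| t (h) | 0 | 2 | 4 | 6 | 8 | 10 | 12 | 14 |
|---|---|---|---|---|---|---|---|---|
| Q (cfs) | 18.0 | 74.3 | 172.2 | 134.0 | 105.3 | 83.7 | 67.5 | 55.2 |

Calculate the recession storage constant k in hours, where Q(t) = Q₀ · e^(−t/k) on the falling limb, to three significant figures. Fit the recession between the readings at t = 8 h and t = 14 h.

On the falling limb, Q drops from 105.3 to 55.2 cfs between t = 8 h and t = 14 h (Δt = 6 h).
k = −Δt / ln(Q₂/Q₁) = −6 / ln(55.2/105.3) = 9.29 h.

k ≈ 9.29 h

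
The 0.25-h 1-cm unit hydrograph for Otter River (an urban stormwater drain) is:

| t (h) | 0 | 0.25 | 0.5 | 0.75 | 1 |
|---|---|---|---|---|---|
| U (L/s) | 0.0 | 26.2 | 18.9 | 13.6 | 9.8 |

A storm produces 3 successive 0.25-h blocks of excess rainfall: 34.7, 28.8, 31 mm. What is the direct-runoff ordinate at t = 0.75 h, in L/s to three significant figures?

By discrete convolution, Q_j = Σ (P_i / 10 mm) · U_{j−i}.
At t = 0.75 h (j=3): Q = (34.7/10)·13.6 + (28.8/10)·18.9 + (31/10)·26.2 = 183 L/s.

Q ≈ 183 L/s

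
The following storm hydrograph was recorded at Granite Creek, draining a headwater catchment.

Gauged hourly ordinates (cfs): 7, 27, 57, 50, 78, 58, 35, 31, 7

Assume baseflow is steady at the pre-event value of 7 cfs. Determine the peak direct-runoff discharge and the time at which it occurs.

Q_p = 71.0 cfs at t = 4 h

Subtracting baseflow gives direct-runoff ordinates: 0.0, 20.0, 50.0, 43.0, 71.0, 51.0, 28.0, 24.0, 0.0 cfs.
The maximum is 71.0 cfs, occurring at the reading for t = 4 h.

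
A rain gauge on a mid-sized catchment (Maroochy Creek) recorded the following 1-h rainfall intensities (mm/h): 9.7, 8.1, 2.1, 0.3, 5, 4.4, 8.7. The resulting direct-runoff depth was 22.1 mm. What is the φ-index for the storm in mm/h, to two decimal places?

φ ≈ 2.76 mm/h

Only the 5 blocks with intensity above φ contribute runoff: 9.7, 8.1, 5, 4.4, 8.7 mm/h.
Σ(I−φ)·Δt = d  ⇒  (9.7+8.1+5+4.4+8.7 − 5φ)·1 = 22.1
φ = (35.90 − 22.1/1) / 5 = 2.76 mm/h.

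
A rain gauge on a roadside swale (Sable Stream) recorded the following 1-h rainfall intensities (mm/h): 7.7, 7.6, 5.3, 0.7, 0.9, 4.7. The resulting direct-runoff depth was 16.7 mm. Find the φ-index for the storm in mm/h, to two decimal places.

φ ≈ 2.15 mm/h

Only the 4 blocks with intensity above φ contribute runoff: 7.7, 7.6, 5.3, 4.7 mm/h.
Σ(I−φ)·Δt = d  ⇒  (7.7+7.6+5.3+4.7 − 4φ)·1 = 16.7
φ = (25.30 − 16.7/1) / 4 = 2.15 mm/h.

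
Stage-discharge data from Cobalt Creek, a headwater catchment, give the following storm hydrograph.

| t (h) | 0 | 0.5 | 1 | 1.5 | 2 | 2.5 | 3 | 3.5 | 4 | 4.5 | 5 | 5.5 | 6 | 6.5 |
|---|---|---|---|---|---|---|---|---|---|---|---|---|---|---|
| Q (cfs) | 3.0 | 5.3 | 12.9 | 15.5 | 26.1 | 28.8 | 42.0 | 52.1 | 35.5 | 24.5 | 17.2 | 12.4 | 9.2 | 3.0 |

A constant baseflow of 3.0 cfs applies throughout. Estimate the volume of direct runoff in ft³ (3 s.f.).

Direct-runoff ordinates (Q − Q_b): 0.0, 2.3, 9.9, 12.5, 23.1, 25.8, 39.0, 49.1, 32.5, 21.5, 14.2, 9.4, 6.2, 0.0 cfs.
ΣQ_DR = 245.5 cfs.
With Δt = 0.5 h = 1800 s, V = ΣQ_DR · Δt = 245.5 × 1800 = 4.42 × 10^5 ft³.

V ≈ 4.42 × 10^5 ft³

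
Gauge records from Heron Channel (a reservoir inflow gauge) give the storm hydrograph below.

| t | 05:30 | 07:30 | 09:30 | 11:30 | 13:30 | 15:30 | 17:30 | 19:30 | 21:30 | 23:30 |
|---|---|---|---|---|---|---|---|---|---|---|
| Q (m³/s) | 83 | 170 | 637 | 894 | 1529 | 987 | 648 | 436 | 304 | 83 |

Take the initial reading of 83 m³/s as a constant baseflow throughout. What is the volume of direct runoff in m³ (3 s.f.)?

Direct-runoff ordinates (Q − Q_b): 0.0, 87.0, 554.0, 811.0, 1446.0, 904.0, 565.0, 353.0, 221.0, 0.0 m³/s.
ΣQ_DR = 4941 m³/s.
With Δt = 2 h = 7200 s, V = ΣQ_DR · Δt = 4941 × 7200 = 3.56 × 10^7 m³.

V ≈ 3.56 × 10^7 m³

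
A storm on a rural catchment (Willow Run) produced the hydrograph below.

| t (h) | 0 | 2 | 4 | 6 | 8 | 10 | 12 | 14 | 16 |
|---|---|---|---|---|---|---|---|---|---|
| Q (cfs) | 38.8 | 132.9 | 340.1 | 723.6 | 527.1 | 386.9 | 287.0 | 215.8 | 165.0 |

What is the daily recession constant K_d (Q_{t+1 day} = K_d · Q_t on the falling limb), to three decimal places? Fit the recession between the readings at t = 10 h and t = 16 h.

Between t = 10 h and t = 16 h the flow falls from 386.9 to 165.0 cfs over 3×2 h = 6 h.
Per-interval ratio K = (165.0/386.9)^(1/3) = 0.7527; K_d = K^(24/2) = 0.033.

K_d ≈ 0.033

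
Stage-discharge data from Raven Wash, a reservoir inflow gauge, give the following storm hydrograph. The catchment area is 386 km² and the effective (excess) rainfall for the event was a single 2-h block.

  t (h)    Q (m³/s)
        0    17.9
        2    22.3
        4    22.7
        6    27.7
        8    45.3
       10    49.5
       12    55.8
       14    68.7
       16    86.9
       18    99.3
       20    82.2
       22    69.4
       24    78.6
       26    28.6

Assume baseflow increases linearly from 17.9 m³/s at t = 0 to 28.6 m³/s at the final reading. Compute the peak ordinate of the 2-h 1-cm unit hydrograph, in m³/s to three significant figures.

Direct runoff: 0.00, 3.58, 3.15, 7.33, 24.11, 27.48, 32.96, 45.04, 62.42, 73.99, 56.07, 42.45, 50.82, 0.00 m³/s; ΣQ_DR = 429.4 m³/s, peak = 73.99 m³/s.
Runoff depth d = ΣQ_DR·Δt / A = 429.4 × 7200 / (386 km²) = 8.010 mm.
The 1-cm UH is the DRH scaled by (10 mm)/d, so U_p = 73.99 × 10/8.010 = 92.4 m³/s.

U_p ≈ 92.4 m³/s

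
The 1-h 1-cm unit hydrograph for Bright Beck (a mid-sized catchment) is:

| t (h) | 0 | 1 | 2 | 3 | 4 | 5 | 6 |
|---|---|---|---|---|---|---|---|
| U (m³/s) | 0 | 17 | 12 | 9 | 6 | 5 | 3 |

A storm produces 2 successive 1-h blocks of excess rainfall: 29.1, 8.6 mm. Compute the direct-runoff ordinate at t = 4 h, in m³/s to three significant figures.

Q ≈ 25.2 m³/s

By discrete convolution, Q_j = Σ (P_i / 10 mm) · U_{j−i}.
At t = 4 h (j=4): Q = (29.1/10)·6 + (8.6/10)·9 = 25.2 m³/s.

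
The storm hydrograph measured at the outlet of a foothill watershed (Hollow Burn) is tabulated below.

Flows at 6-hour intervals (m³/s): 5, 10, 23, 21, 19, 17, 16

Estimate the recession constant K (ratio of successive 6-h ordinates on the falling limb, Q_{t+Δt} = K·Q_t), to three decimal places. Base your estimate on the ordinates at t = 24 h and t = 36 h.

Using the recession-limb readings at t = 24 h and t = 36 h: Q falls from 19 to 16 m³/s over 2 intervals.
K = (Q₂/Q₁)^(1/2) = (16/19)^(1/2) = 0.918.

K ≈ 0.918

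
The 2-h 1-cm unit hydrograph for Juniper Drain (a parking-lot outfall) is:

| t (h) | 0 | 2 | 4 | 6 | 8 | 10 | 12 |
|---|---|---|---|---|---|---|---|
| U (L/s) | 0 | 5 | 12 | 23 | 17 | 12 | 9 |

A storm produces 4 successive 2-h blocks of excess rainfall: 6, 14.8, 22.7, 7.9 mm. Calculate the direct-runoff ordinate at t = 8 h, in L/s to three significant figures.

By discrete convolution, Q_j = Σ (P_i / 10 mm) · U_{j−i}.
At t = 8 h (j=4): Q = (6/10)·17 + (14.8/10)·23 + (22.7/10)·12 + (7.9/10)·5 = 75.4 L/s.

Q ≈ 75.4 L/s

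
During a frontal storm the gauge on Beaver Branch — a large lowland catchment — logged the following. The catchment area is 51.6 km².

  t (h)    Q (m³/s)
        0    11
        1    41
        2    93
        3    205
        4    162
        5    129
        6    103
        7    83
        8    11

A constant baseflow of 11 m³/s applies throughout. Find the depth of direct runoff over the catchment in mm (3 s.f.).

d ≈ 51.6 mm

Direct runoff: 0.0, 30.0, 82.0, 194.0, 151.0, 118.0, 92.0, 72.0, 0.0 m³/s; ΣQ_DR = 739.0 m³/s.
V = ΣQ_DR · Δt = 739.0 × 3600 s = 2.660 × 10^6 m³.
Over A = 51.6 km², depth = V / A = 51.6 mm.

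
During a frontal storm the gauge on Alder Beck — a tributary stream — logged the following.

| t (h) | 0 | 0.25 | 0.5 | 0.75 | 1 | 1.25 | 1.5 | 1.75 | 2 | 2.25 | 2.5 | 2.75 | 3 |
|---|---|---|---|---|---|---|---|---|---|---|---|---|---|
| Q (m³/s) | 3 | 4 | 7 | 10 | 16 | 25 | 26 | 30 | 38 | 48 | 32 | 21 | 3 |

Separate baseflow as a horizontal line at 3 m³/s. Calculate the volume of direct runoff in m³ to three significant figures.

V ≈ 2.02 × 10^5 m³

Direct-runoff ordinates (Q − Q_b): 0.0, 1.0, 4.0, 7.0, 13.0, 22.0, 23.0, 27.0, 35.0, 45.0, 29.0, 18.0, 0.0 m³/s.
ΣQ_DR = 224.0 m³/s.
With Δt = 0.25 h = 900 s, V = ΣQ_DR · Δt = 224.0 × 900 = 2.02 × 10^5 m³.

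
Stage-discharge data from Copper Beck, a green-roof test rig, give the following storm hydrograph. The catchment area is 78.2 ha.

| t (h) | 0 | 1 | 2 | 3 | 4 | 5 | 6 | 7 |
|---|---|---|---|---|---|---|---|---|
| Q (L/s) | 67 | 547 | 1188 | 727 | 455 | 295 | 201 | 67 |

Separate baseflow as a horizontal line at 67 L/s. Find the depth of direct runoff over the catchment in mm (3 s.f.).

Direct runoff: 0.0, 480.0, 1121.0, 660.0, 388.0, 228.0, 134.0, 0.0 L/s; ΣQ_DR = 3011 L/s.
V = ΣQ_DR · Δt = 3011 × 3600 s = 1.084 × 10^7 L.
Over A = 78.2 ha, depth = V / A = 13.9 mm.

d ≈ 13.9 mm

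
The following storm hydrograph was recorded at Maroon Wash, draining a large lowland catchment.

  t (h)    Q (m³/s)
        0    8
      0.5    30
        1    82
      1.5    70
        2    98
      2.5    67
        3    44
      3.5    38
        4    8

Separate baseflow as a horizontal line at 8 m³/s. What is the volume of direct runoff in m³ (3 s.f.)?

Direct-runoff ordinates (Q − Q_b): 0.0, 22.0, 74.0, 62.0, 90.0, 59.0, 36.0, 30.0, 0.0 m³/s.
ΣQ_DR = 373.0 m³/s.
With Δt = 0.5 h = 1800 s, V = ΣQ_DR · Δt = 373.0 × 1800 = 6.71 × 10^5 m³.

V ≈ 6.71 × 10^5 m³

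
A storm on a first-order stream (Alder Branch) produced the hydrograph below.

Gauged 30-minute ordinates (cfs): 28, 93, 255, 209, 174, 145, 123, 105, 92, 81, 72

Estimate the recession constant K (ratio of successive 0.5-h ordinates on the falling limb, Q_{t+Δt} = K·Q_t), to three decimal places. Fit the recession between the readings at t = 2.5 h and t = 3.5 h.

Using the recession-limb readings at t = 2.5 h and t = 3.5 h: Q falls from 145 to 105 cfs over 2 intervals.
K = (Q₂/Q₁)^(1/2) = (105/145)^(1/2) = 0.851.

K ≈ 0.851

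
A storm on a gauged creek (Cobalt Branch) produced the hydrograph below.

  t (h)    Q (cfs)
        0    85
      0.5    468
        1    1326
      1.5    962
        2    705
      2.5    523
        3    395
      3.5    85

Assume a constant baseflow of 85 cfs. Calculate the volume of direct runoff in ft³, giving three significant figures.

V ≈ 6.96 × 10^6 ft³

Direct-runoff ordinates (Q − Q_b): 0.0, 383.0, 1241.0, 877.0, 620.0, 438.0, 310.0, 0.0 cfs.
ΣQ_DR = 3869 cfs.
With Δt = 0.5 h = 1800 s, V = ΣQ_DR · Δt = 3869 × 1800 = 6.96 × 10^6 ft³.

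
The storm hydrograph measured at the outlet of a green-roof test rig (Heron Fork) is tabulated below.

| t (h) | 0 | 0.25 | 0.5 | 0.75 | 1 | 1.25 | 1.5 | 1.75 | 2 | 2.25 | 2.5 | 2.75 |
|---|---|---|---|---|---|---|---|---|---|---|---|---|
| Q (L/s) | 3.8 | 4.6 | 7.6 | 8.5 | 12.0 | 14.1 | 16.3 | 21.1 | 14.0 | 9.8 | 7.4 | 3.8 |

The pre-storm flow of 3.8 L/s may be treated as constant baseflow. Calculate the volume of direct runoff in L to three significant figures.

V ≈ 69700 L

Direct-runoff ordinates (Q − Q_b): 0.0, 0.8, 3.8, 4.7, 8.2, 10.3, 12.5, 17.3, 10.2, 6.0, 3.6, 0.0 L/s.
ΣQ_DR = 77.40 L/s.
With Δt = 0.25 h = 900 s, V = ΣQ_DR · Δt = 77.40 × 900 = 69700 L.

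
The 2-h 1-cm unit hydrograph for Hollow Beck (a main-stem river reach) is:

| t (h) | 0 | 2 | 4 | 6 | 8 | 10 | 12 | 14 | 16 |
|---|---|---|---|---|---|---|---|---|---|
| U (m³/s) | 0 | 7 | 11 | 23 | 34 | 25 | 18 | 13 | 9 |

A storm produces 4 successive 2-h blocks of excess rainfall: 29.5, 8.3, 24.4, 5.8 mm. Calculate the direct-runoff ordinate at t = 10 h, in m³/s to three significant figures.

Q ≈ 164 m³/s

By discrete convolution, Q_j = Σ (P_i / 10 mm) · U_{j−i}.
At t = 10 h (j=5): Q = (29.5/10)·25 + (8.3/10)·34 + (24.4/10)·23 + (5.8/10)·11 = 164 m³/s.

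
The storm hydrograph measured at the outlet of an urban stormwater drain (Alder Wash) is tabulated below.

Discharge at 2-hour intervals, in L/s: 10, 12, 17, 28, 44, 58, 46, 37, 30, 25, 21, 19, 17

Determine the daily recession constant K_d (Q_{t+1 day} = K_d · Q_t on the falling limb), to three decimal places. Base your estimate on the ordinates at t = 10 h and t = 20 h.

Between t = 10 h and t = 20 h the flow falls from 58 to 21 L/s over 5×2 h = 10 h.
Per-interval ratio K = (21/58)^(1/5) = 0.8161; K_d = K^(24/2) = 0.087.

K_d ≈ 0.087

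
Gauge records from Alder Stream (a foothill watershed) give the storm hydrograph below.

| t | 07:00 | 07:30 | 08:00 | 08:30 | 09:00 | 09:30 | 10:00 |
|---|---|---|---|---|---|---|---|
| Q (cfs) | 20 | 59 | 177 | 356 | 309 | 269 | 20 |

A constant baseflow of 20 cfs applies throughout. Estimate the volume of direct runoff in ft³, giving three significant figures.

Direct-runoff ordinates (Q − Q_b): 0.0, 39.0, 157.0, 336.0, 289.0, 249.0, 0.0 cfs.
ΣQ_DR = 1070 cfs.
With Δt = 0.5 h = 1800 s, V = ΣQ_DR · Δt = 1070 × 1800 = 1.93 × 10^6 ft³.

V ≈ 1.93 × 10^6 ft³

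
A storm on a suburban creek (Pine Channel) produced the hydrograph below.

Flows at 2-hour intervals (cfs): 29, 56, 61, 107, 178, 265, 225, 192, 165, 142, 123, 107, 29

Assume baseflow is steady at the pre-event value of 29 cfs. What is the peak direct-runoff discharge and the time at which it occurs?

Subtracting baseflow gives direct-runoff ordinates: 0.0, 27.0, 32.0, 78.0, 149.0, 236.0, 196.0, 163.0, 136.0, 113.0, 94.0, 78.0, 0.0 cfs.
The maximum is 236.0 cfs, occurring at the reading for t = 10 h.

Q_p = 236.0 cfs at t = 10 h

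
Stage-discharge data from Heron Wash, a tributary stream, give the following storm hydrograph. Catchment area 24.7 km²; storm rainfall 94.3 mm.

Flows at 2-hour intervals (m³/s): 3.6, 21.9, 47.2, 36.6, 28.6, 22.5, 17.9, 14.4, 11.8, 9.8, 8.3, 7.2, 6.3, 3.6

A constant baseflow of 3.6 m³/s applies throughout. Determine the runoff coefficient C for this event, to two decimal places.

ΣQ_DR = 189.3 m³/s; V = ΣQ_DR·Δt = 1.363 × 10^6 m³.
Runoff depth d = V / A = 55.18 mm.
C = d / P = 55.18 / 94.3 = 0.59.

C ≈ 0.59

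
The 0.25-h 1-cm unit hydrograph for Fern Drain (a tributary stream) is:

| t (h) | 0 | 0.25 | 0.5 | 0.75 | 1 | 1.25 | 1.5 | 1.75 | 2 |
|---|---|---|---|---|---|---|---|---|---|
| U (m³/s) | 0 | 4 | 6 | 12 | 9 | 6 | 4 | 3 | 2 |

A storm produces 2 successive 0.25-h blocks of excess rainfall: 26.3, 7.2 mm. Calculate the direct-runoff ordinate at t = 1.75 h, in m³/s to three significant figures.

By discrete convolution, Q_j = Σ (P_i / 10 mm) · U_{j−i}.
At t = 1.75 h (j=7): Q = (26.3/10)·3 + (7.2/10)·4 = 10.8 m³/s.

Q ≈ 10.8 m³/s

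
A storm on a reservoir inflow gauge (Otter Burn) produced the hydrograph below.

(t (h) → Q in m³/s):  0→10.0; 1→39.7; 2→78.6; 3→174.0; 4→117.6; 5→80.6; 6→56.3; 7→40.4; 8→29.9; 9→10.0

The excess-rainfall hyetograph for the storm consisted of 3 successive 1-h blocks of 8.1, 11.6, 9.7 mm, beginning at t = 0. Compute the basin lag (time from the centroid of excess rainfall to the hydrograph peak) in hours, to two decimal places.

Centroid of excess rainfall: t_c = Σ P_i·t̄_i / ΣP_i = 1.5544 h (block centres at 0.5, 1.5, 2.5 h).
Hydrograph peak occurs at t = 3 h, so basin lag t_L = 3 − 1.5544 = 1.45 h.

t_L ≈ 1.45 h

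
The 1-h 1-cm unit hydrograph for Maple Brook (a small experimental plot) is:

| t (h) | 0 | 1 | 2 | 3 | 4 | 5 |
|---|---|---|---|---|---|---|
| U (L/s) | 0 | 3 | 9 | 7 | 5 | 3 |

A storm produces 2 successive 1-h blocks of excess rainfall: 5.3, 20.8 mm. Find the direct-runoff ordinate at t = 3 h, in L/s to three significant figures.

By discrete convolution, Q_j = Σ (P_i / 10 mm) · U_{j−i}.
At t = 3 h (j=3): Q = (5.3/10)·7 + (20.8/10)·9 = 22.4 L/s.

Q ≈ 22.4 L/s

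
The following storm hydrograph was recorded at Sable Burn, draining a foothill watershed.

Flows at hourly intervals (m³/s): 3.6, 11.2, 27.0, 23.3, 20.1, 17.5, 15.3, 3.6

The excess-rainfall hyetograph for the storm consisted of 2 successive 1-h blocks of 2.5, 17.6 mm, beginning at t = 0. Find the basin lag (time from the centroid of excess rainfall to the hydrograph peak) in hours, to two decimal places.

t_L ≈ 0.62 h

Centroid of excess rainfall: t_c = Σ P_i·t̄_i / ΣP_i = 1.3756 h (block centres at 0.5, 1.5 h).
Hydrograph peak occurs at t = 2 h, so basin lag t_L = 2 − 1.3756 = 0.62 h.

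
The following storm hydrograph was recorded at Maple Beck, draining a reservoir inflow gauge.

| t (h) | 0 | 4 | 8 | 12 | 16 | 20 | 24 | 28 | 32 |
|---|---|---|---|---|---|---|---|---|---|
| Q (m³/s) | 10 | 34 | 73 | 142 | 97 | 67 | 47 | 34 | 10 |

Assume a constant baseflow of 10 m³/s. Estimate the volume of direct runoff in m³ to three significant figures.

V ≈ 6.11 × 10^6 m³

Direct-runoff ordinates (Q − Q_b): 0.0, 24.0, 63.0, 132.0, 87.0, 57.0, 37.0, 24.0, 0.0 m³/s.
ΣQ_DR = 424.0 m³/s.
With Δt = 4 h = 14400 s, V = ΣQ_DR · Δt = 424.0 × 14400 = 6.11 × 10^6 m³.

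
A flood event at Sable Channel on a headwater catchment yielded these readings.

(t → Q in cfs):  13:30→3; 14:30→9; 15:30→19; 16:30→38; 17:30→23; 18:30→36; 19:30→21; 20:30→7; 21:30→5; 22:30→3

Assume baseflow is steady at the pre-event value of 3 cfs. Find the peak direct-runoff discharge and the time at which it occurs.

Subtracting baseflow gives direct-runoff ordinates: 0.0, 6.0, 16.0, 35.0, 20.0, 33.0, 18.0, 4.0, 2.0, 0.0 cfs.
The maximum is 35.0 cfs, occurring at the reading for t = 16:30.

Q_p = 35.0 cfs at t = 16:30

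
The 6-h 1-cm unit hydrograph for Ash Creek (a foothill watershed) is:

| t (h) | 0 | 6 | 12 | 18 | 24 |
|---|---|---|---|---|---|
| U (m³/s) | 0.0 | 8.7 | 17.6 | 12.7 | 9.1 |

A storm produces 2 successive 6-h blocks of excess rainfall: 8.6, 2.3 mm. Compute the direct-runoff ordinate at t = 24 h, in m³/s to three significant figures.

Q ≈ 10.7 m³/s

By discrete convolution, Q_j = Σ (P_i / 10 mm) · U_{j−i}.
At t = 24 h (j=4): Q = (8.6/10)·9.1 + (2.3/10)·12.7 = 10.7 m³/s.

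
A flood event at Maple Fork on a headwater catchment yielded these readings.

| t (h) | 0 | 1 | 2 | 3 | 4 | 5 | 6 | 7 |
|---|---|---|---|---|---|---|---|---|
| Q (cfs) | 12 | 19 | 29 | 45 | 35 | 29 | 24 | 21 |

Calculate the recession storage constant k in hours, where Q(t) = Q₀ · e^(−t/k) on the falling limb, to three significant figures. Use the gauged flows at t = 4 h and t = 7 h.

On the falling limb, Q drops from 35 to 21 cfs between t = 4 h and t = 7 h (Δt = 3 h).
k = −Δt / ln(Q₂/Q₁) = −3 / ln(21/35) = 5.87 h.

k ≈ 5.87 h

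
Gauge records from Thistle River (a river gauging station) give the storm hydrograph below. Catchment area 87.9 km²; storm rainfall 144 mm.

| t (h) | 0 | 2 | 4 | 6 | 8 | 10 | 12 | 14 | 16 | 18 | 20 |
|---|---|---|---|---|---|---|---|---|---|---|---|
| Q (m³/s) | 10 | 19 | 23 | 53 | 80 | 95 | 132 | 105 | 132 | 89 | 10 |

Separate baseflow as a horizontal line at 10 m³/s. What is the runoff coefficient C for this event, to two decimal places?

ΣQ_DR = 638.0 m³/s; V = ΣQ_DR·Δt = 4.594 × 10^6 m³.
Runoff depth d = V / A = 52.26 mm.
C = d / P = 52.26 / 144 = 0.36.

C ≈ 0.36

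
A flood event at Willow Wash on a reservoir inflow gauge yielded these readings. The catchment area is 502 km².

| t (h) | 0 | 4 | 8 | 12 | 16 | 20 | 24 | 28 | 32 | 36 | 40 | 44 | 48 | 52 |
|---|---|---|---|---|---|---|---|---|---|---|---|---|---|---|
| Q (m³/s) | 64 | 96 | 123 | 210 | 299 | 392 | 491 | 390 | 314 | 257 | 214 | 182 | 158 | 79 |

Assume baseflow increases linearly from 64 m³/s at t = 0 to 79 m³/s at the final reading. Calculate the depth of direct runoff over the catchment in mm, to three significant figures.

Direct runoff: 0.00, 30.85, 56.69, 142.54, 230.38, 322.23, 420.08, 317.92, 240.77, 182.62, 138.46, 105.31, 80.15, 0.00 m³/s; ΣQ_DR = 2268 m³/s.
V = ΣQ_DR · Δt = 2268 × 14400 s = 3.266 × 10^7 m³.
Over A = 502 km², depth = V / A = 65.1 mm.

d ≈ 65.1 mm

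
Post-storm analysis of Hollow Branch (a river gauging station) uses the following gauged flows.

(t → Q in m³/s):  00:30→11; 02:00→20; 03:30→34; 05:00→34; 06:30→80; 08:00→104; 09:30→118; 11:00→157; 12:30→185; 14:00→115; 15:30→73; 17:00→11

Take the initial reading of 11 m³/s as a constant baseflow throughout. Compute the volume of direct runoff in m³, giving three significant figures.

Direct-runoff ordinates (Q − Q_b): 0.0, 9.0, 23.0, 23.0, 69.0, 93.0, 107.0, 146.0, 174.0, 104.0, 62.0, 0.0 m³/s.
ΣQ_DR = 810.0 m³/s.
With Δt = 1.5 h = 5400 s, V = ΣQ_DR · Δt = 810.0 × 5400 = 4.37 × 10^6 m³.

V ≈ 4.37 × 10^6 m³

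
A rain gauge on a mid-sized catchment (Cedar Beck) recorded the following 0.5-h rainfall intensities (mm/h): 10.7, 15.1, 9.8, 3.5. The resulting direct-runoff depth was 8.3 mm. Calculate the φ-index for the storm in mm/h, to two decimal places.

φ ≈ 6.33 mm/h

Only the 3 blocks with intensity above φ contribute runoff: 10.7, 15.1, 9.8 mm/h.
Σ(I−φ)·Δt = d  ⇒  (10.7+15.1+9.8 − 3φ)·0.5 = 8.3
φ = (35.60 − 8.3/0.5) / 3 = 6.33 mm/h.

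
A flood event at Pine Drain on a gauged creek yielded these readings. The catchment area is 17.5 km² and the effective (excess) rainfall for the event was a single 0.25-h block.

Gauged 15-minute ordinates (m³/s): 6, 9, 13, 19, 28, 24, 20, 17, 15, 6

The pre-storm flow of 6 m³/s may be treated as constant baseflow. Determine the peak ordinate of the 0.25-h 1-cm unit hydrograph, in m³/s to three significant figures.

Direct runoff: 0.0, 3.0, 7.0, 13.0, 22.0, 18.0, 14.0, 11.0, 9.0, 0.0 m³/s; ΣQ_DR = 97.00 m³/s, peak = 22.0 m³/s.
Runoff depth d = ΣQ_DR·Δt / A = 97.00 × 900 / (17.5 km²) = 4.989 mm.
The 1-cm UH is the DRH scaled by (10 mm)/d, so U_p = 22.0 × 10/4.989 = 44.1 m³/s.

U_p ≈ 44.1 m³/s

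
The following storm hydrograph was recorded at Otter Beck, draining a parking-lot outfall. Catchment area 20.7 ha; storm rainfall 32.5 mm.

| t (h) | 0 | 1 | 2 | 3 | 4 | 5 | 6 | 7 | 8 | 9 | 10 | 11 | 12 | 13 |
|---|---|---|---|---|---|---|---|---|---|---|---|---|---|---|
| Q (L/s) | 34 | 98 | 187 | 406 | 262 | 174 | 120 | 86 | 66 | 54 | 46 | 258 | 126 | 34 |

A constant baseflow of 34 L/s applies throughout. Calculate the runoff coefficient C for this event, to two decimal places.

ΣQ_DR = 1475 L/s; V = ΣQ_DR·Δt = 5.310 × 10^6 L.
Runoff depth d = V / A = 25.65 mm.
C = d / P = 25.65 / 32.5 = 0.79.

C ≈ 0.79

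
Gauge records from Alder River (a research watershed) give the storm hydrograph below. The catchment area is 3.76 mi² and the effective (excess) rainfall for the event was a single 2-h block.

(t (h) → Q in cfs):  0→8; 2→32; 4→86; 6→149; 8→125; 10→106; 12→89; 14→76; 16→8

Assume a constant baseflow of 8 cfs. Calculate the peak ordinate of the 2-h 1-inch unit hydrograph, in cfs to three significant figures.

Direct runoff: 0.0, 24.0, 78.0, 141.0, 117.0, 98.0, 81.0, 68.0, 0.0 cfs; ΣQ_DR = 607.0 cfs, peak = 141.0 cfs.
Runoff depth d = ΣQ_DR·Δt / A = 607.0 × 7200 / (3.76 mi²) = 0.5003 in.
The 1-inch UH is the DRH scaled by (1 in)/d, so U_p = 141.0 × 1/0.5003 = 282 cfs.

U_p ≈ 282 cfs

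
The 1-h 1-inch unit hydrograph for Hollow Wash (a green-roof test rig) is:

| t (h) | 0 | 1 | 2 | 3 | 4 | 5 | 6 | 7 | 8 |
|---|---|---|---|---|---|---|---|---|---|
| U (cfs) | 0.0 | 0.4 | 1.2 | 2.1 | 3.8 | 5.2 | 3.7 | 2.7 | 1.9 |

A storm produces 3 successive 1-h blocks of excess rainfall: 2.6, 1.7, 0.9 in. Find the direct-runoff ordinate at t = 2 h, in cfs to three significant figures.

By discrete convolution, Q_j = Σ (P_i / 1 in) · U_{j−i}.
At t = 2 h (j=2): Q = (2.6/1)·1.2 + (1.7/1)·0.4 + (0.9/1)·0.0 = 3.80 cfs.

Q ≈ 3.80 cfs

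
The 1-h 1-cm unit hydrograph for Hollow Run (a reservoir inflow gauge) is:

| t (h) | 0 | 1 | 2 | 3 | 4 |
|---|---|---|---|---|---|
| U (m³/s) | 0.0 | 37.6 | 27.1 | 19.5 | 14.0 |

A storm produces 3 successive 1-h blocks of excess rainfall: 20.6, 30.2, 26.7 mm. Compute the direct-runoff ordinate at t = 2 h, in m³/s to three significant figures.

Q ≈ 169 m³/s

By discrete convolution, Q_j = Σ (P_i / 10 mm) · U_{j−i}.
At t = 2 h (j=2): Q = (20.6/10)·27.1 + (30.2/10)·37.6 + (26.7/10)·0.0 = 169 m³/s.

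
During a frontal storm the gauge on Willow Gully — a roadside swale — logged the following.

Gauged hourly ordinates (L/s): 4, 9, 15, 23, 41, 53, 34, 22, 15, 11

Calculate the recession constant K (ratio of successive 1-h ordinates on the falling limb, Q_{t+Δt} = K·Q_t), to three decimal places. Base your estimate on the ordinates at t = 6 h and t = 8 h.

Using the recession-limb readings at t = 6 h and t = 8 h: Q falls from 34 to 15 L/s over 2 intervals.
K = (Q₂/Q₁)^(1/2) = (15/34)^(1/2) = 0.664.

K ≈ 0.664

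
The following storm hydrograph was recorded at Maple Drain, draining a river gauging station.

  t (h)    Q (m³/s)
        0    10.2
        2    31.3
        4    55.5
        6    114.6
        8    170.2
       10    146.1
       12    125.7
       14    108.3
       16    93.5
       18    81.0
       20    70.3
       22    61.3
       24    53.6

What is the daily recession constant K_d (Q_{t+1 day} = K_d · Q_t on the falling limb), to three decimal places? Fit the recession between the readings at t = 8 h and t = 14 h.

K_d ≈ 0.164

Between t = 8 h and t = 14 h the flow falls from 170.2 to 108.3 m³/s over 3×2 h = 6 h.
Per-interval ratio K = (108.3/170.2)^(1/3) = 0.8601; K_d = K^(24/2) = 0.164.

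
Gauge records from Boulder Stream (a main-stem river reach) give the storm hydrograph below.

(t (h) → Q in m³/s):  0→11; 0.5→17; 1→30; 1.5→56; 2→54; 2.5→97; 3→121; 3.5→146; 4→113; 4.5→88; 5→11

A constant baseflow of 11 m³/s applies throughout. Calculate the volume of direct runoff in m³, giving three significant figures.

Direct-runoff ordinates (Q − Q_b): 0.0, 6.0, 19.0, 45.0, 43.0, 86.0, 110.0, 135.0, 102.0, 77.0, 0.0 m³/s.
ΣQ_DR = 623.0 m³/s.
With Δt = 0.5 h = 1800 s, V = ΣQ_DR · Δt = 623.0 × 1800 = 1.12 × 10^6 m³.

V ≈ 1.12 × 10^6 m³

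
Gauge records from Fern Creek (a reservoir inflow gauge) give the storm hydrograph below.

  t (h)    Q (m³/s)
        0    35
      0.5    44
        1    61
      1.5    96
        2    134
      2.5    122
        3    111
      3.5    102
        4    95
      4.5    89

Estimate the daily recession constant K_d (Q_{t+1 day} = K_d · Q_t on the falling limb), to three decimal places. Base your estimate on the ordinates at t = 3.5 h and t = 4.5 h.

Between t = 3.5 h and t = 4.5 h the flow falls from 102 to 89 m³/s over 2×0.5 h = 1 h.
Per-interval ratio K = (89/102)^(1/2) = 0.9341; K_d = K^(24/0.5) = 0.038.

K_d ≈ 0.038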